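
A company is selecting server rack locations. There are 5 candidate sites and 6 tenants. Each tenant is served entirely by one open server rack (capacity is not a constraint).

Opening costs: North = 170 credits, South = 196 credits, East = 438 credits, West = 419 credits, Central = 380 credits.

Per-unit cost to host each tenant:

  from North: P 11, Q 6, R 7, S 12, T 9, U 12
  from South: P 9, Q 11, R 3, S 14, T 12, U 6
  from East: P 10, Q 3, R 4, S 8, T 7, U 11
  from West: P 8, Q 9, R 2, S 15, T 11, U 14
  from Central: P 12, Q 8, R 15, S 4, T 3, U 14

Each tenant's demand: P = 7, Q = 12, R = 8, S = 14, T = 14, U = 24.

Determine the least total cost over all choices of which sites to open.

Minimum total cost: 923

For any fixed open set, each tenant goes to its cheapest open site; total = fixed + service.
{South}: P→South 9·7=63, Q→South 11·12=132, R→South 3·8=24, S→South 14·14=196, T→South 12·14=168, U→South 6·24=144. Service 727; fixed 196; total 923.
{North}: P→North 11·7=77, Q→North 6·12=72, R→North 7·8=56, S→North 12·14=168, T→North 9·14=126, U→North 12·24=288. Service 787; fixed 170; total 957.
{North, South}: service 597 + fixed 366 = 963
{North, South, East, West, Central}: P→West 8·7=56, Q→East 3·12=36, R→West 2·8=16, S→Central 4·14=56, T→Central 3·14=42, U→South 6·24=144. Service 350; fixed 1603; total 1953.
No other subset beats 923.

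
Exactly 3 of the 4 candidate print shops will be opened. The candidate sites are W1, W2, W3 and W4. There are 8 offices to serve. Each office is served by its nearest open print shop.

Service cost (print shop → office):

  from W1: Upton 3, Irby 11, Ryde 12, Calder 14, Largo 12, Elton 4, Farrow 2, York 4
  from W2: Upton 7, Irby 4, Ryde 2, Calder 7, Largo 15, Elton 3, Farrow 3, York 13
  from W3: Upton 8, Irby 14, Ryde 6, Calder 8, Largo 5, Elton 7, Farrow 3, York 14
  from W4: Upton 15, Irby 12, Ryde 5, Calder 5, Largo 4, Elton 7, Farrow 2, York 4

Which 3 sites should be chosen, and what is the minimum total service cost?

Choose W1, W2 and W4; total service cost 27.

With exactly 3 open, each office uses its cheapest among the chosen.
{W1, W2, W4}: Upton→W1 3, Irby→W2 4, Ryde→W2 2, Calder→W4 5, Largo→W4 4, Elton→W2 3, Farrow→W1 2, York→W1 4. Service cost 27.
{W1, W2, W3}: service cost 30
{W2, W3, W4}: service cost 31
Among all 4 size-3 choices, {W1, W2, W4} is lowest.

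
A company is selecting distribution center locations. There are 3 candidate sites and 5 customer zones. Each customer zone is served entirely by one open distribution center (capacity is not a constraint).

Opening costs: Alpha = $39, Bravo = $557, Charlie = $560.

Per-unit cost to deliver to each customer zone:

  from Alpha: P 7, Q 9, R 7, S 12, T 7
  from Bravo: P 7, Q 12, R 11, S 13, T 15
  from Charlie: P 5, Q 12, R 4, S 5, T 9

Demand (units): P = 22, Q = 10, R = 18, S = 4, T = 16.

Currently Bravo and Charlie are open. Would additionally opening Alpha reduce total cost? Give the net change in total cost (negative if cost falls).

Yes — net change −23 (cost falls by 23).

Current service cost with {Bravo, Charlie}: 466.
Adding Alpha: each customer zone re-picks its cheapest; new service cost 404, saving 62.
Extra fixed cost: 39. Net change = 39 − 62 = -23.
(Totals: 1583 → 1560.)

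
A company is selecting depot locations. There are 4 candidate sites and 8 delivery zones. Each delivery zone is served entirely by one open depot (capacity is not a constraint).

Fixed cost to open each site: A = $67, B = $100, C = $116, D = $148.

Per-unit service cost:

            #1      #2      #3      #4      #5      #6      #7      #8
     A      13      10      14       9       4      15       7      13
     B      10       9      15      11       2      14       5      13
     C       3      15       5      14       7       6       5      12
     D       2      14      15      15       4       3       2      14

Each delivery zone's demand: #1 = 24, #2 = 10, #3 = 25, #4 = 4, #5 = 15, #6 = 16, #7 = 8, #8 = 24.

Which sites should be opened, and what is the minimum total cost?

For any fixed open set, each delivery zone goes to its cheapest open site; total = fixed + service.
{A, C}: #1→C 3·24=72, #2→A 10·10=100, #3→C 5·25=125, #4→A 9·4=36, #5→A 4·15=60, #6→C 6·16=96, #7→C 5·8=40, #8→C 12·24=288. Service 817; fixed 183; total 1000.
{B, C}: service 785 + fixed 216 = 1001
{C, D}: service 781 + fixed 264 = 1045
{A, B, C, D}: #1→D 2·24=48, #2→B 9·10=90, #3→C 5·25=125, #4→A 9·4=36, #5→B 2·15=30, #6→D 3·16=48, #7→D 2·8=16, #8→C 12·24=288. Service 681; fixed 431; total 1112.
No other subset beats 1000.

Open A and C; minimum total cost 1000.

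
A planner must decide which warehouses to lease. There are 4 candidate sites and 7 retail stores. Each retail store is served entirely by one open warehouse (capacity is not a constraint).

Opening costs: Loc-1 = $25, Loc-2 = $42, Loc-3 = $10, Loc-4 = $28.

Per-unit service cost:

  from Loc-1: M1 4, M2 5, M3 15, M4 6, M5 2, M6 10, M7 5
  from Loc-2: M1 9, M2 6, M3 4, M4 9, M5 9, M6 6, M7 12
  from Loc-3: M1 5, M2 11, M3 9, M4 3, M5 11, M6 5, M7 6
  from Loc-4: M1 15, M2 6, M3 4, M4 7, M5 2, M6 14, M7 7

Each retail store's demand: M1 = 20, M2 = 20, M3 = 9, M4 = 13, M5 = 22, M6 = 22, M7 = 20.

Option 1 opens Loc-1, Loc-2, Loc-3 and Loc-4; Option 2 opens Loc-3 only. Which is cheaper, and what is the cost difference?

Option 1: {Loc-1, Loc-2, Loc-3, Loc-4}: M1→Loc-1 4·20=80, M2→Loc-1 5·20=100, M3→Loc-2 4·9=36, M4→Loc-3 3·13=39, M5→Loc-1 2·22=44, M6→Loc-3 5·22=110, M7→Loc-1 5·20=100. Service 509; fixed 105; total 614.
Option 2: {Loc-3}: M1→Loc-3 5·20=100, M2→Loc-3 11·20=220, M3→Loc-3 9·9=81, M4→Loc-3 3·13=39, M5→Loc-3 11·22=242, M6→Loc-3 5·22=110, M7→Loc-3 6·20=120. Service 912; fixed 10; total 922.
Difference: |614 − 922| = 308.

Option 1 is cheaper by 308.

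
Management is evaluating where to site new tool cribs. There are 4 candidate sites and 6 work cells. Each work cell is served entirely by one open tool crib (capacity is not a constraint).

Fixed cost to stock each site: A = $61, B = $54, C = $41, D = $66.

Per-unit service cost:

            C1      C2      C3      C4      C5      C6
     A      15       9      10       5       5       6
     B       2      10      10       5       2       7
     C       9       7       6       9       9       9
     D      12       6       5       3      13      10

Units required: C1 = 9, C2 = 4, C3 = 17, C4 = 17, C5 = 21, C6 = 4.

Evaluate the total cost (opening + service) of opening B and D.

Total cost: 368

Each work cell is assigned to its cheapest site among the open ones.
{B, D}: C1→B 2·9=18, C2→D 6·4=24, C3→D 5·17=85, C4→D 3·17=51, C5→B 2·21=42, C6→B 7·4=28. Service 248; fixed 120; total 368.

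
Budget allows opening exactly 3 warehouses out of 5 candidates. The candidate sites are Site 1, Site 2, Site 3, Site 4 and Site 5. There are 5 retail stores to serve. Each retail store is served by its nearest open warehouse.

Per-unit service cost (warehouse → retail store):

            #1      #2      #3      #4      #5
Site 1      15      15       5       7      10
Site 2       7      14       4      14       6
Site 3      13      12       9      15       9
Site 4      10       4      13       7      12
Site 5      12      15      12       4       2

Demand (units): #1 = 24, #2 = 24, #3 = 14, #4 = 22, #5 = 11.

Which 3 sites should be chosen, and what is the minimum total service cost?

With exactly 3 open, each retail store uses its cheapest among the chosen.
{Site 2, Site 4, Site 5}: #1→Site 2 7·24=168, #2→Site 4 4·24=96, #3→Site 2 4·14=56, #4→Site 5 4·22=88, #5→Site 5 2·11=22. Service cost 430.
{Site 1, Site 4, Site 5}: service cost 516
{Site 1, Site 2, Site 4}: service cost 540
Among all 10 size-3 choices, {Site 2, Site 4, Site 5} is lowest.

Choose Site 2, Site 4 and Site 5; total service cost 430.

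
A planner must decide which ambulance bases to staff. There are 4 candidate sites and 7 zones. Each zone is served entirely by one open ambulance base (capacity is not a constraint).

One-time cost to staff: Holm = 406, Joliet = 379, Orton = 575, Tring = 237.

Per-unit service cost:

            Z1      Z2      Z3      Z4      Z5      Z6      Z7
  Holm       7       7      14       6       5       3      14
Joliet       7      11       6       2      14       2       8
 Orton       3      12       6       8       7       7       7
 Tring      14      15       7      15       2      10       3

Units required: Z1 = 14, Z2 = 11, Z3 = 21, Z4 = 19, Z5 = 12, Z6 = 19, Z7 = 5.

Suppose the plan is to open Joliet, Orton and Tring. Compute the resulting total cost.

Total cost: 1595

Each zone is assigned to its cheapest site among the open ones.
{Joliet, Orton, Tring}: Z1→Orton 3·14=42, Z2→Joliet 11·11=121, Z3→Joliet 6·21=126, Z4→Joliet 2·19=38, Z5→Tring 2·12=24, Z6→Joliet 2·19=38, Z7→Tring 3·5=15. Service 404; fixed 1191; total 1595.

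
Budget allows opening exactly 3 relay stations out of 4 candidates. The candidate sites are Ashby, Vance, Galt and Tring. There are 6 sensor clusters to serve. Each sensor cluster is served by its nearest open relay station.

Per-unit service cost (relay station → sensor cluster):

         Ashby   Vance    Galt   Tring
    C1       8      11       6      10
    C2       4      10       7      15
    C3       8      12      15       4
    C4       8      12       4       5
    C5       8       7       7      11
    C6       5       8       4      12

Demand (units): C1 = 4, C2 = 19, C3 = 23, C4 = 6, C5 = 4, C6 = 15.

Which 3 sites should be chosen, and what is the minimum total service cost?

With exactly 3 open, each sensor cluster uses its cheapest among the chosen.
{Ashby, Galt, Tring}: C1→Galt 6·4=24, C2→Ashby 4·19=76, C3→Tring 4·23=92, C4→Galt 4·6=24, C5→Galt 7·4=28, C6→Galt 4·15=60. Service cost 304.
{Ashby, Vance, Tring}: service cost 333
{Vance, Galt, Tring}: service cost 361
Among all 4 size-3 choices, {Ashby, Galt, Tring} is lowest.

Choose Ashby, Galt and Tring; total service cost 304.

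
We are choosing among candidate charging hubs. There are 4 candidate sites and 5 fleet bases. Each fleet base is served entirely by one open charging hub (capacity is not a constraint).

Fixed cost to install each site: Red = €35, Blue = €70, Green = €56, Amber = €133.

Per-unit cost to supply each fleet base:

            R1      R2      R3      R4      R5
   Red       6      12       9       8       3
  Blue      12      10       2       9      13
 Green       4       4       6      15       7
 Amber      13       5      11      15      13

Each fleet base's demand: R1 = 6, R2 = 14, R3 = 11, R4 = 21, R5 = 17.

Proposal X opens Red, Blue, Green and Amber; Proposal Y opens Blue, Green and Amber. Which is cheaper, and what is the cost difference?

Proposal X is cheaper by 54.

Proposal X: {Red, Blue, Green, Amber}: R1→Green 4·6=24, R2→Green 4·14=56, R3→Blue 2·11=22, R4→Red 8·21=168, R5→Red 3·17=51. Service 321; fixed 294; total 615.
Proposal Y: {Blue, Green, Amber}: R1→Green 4·6=24, R2→Green 4·14=56, R3→Blue 2·11=22, R4→Blue 9·21=189, R5→Green 7·17=119. Service 410; fixed 259; total 669.
Difference: |615 − 669| = 54.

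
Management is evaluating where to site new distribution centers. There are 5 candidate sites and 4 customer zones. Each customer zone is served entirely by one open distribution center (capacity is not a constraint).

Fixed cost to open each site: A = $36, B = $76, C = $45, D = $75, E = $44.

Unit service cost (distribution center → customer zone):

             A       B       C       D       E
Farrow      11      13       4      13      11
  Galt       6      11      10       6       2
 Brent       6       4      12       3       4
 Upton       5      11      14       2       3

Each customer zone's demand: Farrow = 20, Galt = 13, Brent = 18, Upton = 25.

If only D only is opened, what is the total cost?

Each customer zone is assigned to its cheapest site among the open ones.
{D}: Farrow→D 13·20=260, Galt→D 6·13=78, Brent→D 3·18=54, Upton→D 2·25=50. Service 442; fixed 75; total 517.

Total cost: 517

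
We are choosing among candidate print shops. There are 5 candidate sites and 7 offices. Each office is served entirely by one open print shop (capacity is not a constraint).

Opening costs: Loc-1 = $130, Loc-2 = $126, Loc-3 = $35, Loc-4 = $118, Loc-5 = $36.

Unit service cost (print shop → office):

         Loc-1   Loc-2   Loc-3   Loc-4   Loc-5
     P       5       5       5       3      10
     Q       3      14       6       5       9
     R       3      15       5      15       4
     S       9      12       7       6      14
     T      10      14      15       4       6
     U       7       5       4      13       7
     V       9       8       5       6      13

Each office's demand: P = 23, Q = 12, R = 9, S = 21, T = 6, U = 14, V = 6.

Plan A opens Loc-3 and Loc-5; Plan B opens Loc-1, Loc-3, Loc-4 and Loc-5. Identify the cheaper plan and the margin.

Plan A: {Loc-3, Loc-5}: P→Loc-3 5·23=115, Q→Loc-3 6·12=72, R→Loc-5 4·9=36, S→Loc-3 7·21=147, T→Loc-5 6·6=36, U→Loc-3 4·14=56, V→Loc-3 5·6=30. Service 492; fixed 71; total 563.
Plan B: {Loc-1, Loc-3, Loc-4, Loc-5}: P→Loc-4 3·23=69, Q→Loc-1 3·12=36, R→Loc-1 3·9=27, S→Loc-4 6·21=126, T→Loc-4 4·6=24, U→Loc-3 4·14=56, V→Loc-3 5·6=30. Service 368; fixed 319; total 687.
Difference: |563 − 687| = 124.

Plan A is cheaper by 124.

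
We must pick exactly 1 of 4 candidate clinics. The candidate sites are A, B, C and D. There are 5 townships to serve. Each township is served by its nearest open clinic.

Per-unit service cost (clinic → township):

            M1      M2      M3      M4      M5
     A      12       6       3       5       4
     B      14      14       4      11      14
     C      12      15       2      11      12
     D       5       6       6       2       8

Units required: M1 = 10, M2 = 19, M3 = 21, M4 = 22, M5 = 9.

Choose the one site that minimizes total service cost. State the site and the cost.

With exactly 1 open, each township uses its cheapest among the chosen.
{D}: M1→D 5·10=50, M2→D 6·19=114, M3→D 6·21=126, M4→D 2·22=44, M5→D 8·9=72. Service cost 406.
{A}: service cost 443
{C}: service cost 797
Among all 4 size-1 choices, {D} is lowest.

Choose D only; total service cost 406.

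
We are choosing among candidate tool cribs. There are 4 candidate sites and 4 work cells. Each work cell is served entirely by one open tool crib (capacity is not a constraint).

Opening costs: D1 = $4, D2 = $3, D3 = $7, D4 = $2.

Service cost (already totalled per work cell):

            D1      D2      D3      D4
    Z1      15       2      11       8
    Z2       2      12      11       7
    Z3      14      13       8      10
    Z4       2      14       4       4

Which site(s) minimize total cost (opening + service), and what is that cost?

Open D1, D2 and D4; minimum total cost 25.

For any fixed open set, each work cell goes to its cheapest open site; total = fixed + service.
{D1, D2, D4}: Z1→D2 2, Z2→D1 2, Z3→D4 10, Z4→D1 2. Service 16; fixed 9; total 25.
{D1, D2}: service 19 + fixed 7 = 26
{D1, D2, D3}: service 14 + fixed 14 = 28
{D1, D2, D3, D4}: service 14 + fixed 16 = 30
No other subset beats 25.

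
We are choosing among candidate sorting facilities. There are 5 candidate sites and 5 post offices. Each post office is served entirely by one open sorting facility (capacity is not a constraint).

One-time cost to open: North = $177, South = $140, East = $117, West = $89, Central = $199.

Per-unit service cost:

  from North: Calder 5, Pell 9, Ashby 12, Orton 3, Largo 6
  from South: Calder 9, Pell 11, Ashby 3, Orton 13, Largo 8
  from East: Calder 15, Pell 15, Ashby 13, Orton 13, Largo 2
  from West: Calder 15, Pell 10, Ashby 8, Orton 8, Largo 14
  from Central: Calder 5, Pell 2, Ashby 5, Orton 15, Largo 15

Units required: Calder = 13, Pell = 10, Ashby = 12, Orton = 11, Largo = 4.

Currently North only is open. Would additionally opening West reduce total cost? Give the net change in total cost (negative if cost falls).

No — net change +41 (cost rises by 41).

Current service cost with {North}: 356.
Adding West: each post office re-picks its cheapest; new service cost 308, saving 48.
Extra fixed cost: 89. Net change = 89 − 48 = 41.
(Totals: 533 → 574.)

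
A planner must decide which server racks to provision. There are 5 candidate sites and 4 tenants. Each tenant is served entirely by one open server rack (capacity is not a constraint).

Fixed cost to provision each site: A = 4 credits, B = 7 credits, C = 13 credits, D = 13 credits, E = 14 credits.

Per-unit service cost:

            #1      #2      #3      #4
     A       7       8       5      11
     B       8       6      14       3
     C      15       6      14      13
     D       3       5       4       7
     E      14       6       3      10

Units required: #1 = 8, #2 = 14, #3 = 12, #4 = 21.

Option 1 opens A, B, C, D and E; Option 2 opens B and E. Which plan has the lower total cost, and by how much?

Option 1 is cheaper by 24.

Option 1: {A, B, C, D, E}: #1→D 3·8=24, #2→D 5·14=70, #3→E 3·12=36, #4→B 3·21=63. Service 193; fixed 51; total 244.
Option 2: {B, E}: #1→B 8·8=64, #2→B 6·14=84, #3→E 3·12=36, #4→B 3·21=63. Service 247; fixed 21; total 268.
Difference: |244 − 268| = 24.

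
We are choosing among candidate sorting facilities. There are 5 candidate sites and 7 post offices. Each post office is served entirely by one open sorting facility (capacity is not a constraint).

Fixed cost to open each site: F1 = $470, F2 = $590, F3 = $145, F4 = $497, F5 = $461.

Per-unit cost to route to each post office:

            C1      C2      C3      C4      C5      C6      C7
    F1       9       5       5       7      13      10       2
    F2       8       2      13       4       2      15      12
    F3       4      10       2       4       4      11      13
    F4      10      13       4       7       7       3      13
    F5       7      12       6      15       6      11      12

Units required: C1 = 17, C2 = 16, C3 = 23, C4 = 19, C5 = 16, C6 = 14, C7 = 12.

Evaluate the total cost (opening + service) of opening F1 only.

Total cost: 1323

Each post office is assigned to its cheapest site among the open ones.
{F1}: C1→F1 9·17=153, C2→F1 5·16=80, C3→F1 5·23=115, C4→F1 7·19=133, C5→F1 13·16=208, C6→F1 10·14=140, C7→F1 2·12=24. Service 853; fixed 470; total 1323.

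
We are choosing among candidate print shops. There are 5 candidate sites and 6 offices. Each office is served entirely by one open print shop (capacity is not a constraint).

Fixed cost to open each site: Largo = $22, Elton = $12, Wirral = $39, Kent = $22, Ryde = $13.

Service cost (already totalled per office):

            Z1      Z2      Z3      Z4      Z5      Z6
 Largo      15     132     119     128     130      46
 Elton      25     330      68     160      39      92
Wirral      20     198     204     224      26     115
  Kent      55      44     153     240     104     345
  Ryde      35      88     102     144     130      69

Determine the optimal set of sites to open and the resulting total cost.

Open Largo, Elton and Kent; minimum total cost 396.

For any fixed open set, each office goes to its cheapest open site; total = fixed + service.
{Largo, Elton, Kent}: Z1→Largo 15, Z2→Kent 44, Z3→Elton 68, Z4→Largo 128, Z5→Elton 39, Z6→Largo 46. Service 340; fixed 56; total 396.
{Largo, Elton, Kent, Ryde}: Z1→Largo 15, Z2→Kent 44, Z3→Elton 68, Z4→Largo 128, Z5→Elton 39, Z6→Largo 46. Service 340; fixed 69; total 409.
{Largo, Elton, Wirral, Kent}: Z1→Largo 15, Z2→Kent 44, Z3→Elton 68, Z4→Largo 128, Z5→Wirral 26, Z6→Largo 46. Service 327; fixed 95; total 422.
{Largo, Elton, Wirral, Kent, Ryde}: service 327 + fixed 108 = 435
No other subset beats 396.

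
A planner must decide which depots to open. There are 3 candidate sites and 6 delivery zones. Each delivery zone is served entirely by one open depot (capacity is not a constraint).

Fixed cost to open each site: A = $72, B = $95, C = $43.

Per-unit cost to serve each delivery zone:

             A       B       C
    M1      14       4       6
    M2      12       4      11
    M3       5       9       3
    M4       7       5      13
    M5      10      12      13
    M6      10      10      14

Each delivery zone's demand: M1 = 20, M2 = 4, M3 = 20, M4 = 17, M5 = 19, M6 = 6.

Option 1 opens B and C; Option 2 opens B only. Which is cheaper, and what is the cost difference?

Option 1 is cheaper by 77.

Option 1: {B, C}: M1→B 4·20=80, M2→B 4·4=16, M3→C 3·20=60, M4→B 5·17=85, M5→B 12·19=228, M6→B 10·6=60. Service 529; fixed 138; total 667.
Option 2: {B}: M1→B 4·20=80, M2→B 4·4=16, M3→B 9·20=180, M4→B 5·17=85, M5→B 12·19=228, M6→B 10·6=60. Service 649; fixed 95; total 744.
Difference: |667 − 744| = 77.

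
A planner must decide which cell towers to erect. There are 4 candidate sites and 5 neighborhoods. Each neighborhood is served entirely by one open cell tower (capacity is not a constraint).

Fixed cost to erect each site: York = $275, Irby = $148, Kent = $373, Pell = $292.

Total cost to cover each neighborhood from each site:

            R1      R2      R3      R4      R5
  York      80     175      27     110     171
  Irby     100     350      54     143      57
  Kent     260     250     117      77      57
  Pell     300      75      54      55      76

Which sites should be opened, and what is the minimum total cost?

Open Irby and Pell; minimum total cost 781.

For any fixed open set, each neighborhood goes to its cheapest open site; total = fixed + service.
{Irby, Pell}: R1→Irby 100, R2→Pell 75, R3→Irby 54, R4→Pell 55, R5→Irby 57. Service 341; fixed 440; total 781.
{York}: service 563 + fixed 275 = 838
{Irby}: service 704 + fixed 148 = 852
{York, Irby, Kent, Pell}: service 294 + fixed 1088 = 1382
(All 15 nonempty subsets were checked; Irby and Pell is lowest.)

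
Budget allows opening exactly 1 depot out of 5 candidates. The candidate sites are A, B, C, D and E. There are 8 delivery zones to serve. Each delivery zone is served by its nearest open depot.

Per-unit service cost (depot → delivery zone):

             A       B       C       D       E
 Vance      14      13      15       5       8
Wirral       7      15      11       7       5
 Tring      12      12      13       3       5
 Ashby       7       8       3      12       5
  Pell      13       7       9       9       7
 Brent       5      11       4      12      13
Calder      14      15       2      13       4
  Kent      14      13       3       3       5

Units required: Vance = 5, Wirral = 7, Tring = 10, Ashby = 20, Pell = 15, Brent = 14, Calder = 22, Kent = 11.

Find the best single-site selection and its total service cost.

With exactly 1 open, each delivery zone uses its cheapest among the chosen.
{C}: Vance→C 15·5=75, Wirral→C 11·7=77, Tring→C 13·10=130, Ashby→C 3·20=60, Pell→C 9·15=135, Brent→C 4·14=56, Calder→C 2·22=44, Kent→C 3·11=33. Service cost 610.
{E}: service cost 655
{D}: service cost 966
Among all 5 size-1 choices, {C} is lowest.

Choose C only; total service cost 610.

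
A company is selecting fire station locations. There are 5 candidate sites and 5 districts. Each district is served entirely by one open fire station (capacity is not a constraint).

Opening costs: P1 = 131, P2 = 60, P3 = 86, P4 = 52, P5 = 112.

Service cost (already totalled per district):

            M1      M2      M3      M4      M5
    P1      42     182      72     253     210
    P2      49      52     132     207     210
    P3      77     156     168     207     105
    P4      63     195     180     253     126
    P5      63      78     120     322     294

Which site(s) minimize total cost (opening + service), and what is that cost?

For any fixed open set, each district goes to its cheapest open site; total = fixed + service.
{P2, P4}: M1→P2 49, M2→P2 52, M3→P2 132, M4→P2 207, M5→P4 126. Service 566; fixed 112; total 678.
{P2, P3}: service 545 + fixed 146 = 691
{P2}: service 650 + fixed 60 = 710
{P1, P2, P3, P4, P5}: service 478 + fixed 441 = 919
No other subset beats 678.

Open P2 and P4; minimum total cost 678.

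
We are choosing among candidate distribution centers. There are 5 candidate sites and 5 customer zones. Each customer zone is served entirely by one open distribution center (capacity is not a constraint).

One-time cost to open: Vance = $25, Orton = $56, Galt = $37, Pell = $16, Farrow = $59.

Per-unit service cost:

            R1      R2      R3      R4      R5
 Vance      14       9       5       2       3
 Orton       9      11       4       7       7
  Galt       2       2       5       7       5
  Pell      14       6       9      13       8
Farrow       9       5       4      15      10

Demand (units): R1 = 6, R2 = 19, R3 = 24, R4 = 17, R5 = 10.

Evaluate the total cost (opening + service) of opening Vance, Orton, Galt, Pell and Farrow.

Each customer zone is assigned to its cheapest site among the open ones.
{Vance, Orton, Galt, Pell, Farrow}: R1→Galt 2·6=12, R2→Galt 2·19=38, R3→Orton 4·24=96, R4→Vance 2·17=34, R5→Vance 3·10=30. Service 210; fixed 193; total 403.

Total cost: 403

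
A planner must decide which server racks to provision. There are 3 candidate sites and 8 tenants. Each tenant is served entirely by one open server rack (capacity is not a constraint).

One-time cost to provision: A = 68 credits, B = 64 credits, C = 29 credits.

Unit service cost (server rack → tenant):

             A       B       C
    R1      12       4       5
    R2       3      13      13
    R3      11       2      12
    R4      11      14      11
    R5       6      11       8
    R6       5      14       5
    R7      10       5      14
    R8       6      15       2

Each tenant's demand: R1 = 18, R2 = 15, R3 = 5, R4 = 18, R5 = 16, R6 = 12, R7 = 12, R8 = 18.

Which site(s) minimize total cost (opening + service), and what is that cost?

Open A, B and C; minimum total cost 738.

For any fixed open set, each tenant goes to its cheapest open site; total = fixed + service.
{A, B, C}: R1→B 4·18=72, R2→A 3·15=45, R3→B 2·5=10, R4→A 11·18=198, R5→A 6·16=96, R6→A 5·12=60, R7→B 5·12=60, R8→C 2·18=36. Service 577; fixed 161; total 738.
{A, B}: service 649 + fixed 132 = 781
{A, C}: service 700 + fixed 97 = 797
{C}: service 935 + fixed 29 = 964
No other subset beats 738.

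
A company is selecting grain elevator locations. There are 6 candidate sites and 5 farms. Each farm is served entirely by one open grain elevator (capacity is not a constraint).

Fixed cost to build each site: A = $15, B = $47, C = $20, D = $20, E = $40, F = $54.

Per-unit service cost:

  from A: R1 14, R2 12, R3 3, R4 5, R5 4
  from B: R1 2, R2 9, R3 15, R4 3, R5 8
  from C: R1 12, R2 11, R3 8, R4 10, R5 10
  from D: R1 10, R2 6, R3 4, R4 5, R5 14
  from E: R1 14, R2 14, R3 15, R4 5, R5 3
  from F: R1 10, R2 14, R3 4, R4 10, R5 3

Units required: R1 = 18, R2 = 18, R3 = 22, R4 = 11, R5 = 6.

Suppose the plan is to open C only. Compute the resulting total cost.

Total cost: 780

Each farm is assigned to its cheapest site among the open ones.
{C}: R1→C 12·18=216, R2→C 11·18=198, R3→C 8·22=176, R4→C 10·11=110, R5→C 10·6=60. Service 760; fixed 20; total 780.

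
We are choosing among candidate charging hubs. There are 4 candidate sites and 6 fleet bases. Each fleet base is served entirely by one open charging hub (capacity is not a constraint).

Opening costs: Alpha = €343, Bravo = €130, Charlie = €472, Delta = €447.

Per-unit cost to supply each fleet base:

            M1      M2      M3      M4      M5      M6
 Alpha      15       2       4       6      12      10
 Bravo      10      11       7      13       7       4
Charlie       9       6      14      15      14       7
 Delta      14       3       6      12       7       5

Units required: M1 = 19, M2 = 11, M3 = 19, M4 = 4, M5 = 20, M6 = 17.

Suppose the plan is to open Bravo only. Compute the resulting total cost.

Each fleet base is assigned to its cheapest site among the open ones.
{Bravo}: M1→Bravo 10·19=190, M2→Bravo 11·11=121, M3→Bravo 7·19=133, M4→Bravo 13·4=52, M5→Bravo 7·20=140, M6→Bravo 4·17=68. Service 704; fixed 130; total 834.

Total cost: 834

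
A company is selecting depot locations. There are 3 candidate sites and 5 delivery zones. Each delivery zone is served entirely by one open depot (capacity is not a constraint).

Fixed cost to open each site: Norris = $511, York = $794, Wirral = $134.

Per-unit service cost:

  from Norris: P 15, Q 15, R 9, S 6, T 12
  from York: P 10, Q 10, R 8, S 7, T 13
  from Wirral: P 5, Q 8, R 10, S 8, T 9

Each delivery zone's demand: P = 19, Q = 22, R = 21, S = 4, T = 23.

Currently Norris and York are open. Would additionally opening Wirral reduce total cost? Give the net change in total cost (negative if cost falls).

Yes — net change −74 (cost falls by 74).

Current service cost with {Norris, York}: 878.
Adding Wirral: each delivery zone re-picks its cheapest; new service cost 670, saving 208.
Extra fixed cost: 134. Net change = 134 − 208 = -74.
(Totals: 2183 → 2109.)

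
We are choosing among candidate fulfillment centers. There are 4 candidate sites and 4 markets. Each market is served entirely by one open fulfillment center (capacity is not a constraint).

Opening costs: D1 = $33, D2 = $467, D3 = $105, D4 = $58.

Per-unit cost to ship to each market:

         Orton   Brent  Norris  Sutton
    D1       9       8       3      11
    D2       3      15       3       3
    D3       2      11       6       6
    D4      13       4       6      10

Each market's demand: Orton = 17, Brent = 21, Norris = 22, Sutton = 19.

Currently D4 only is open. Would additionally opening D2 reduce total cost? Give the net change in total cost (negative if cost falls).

Current service cost with {D4}: 627.
Adding D2: each market re-picks its cheapest; new service cost 258, saving 369.
Extra fixed cost: 467. Net change = 467 − 369 = 98.
(Totals: 685 → 783.)

No — net change +98 (cost rises by 98).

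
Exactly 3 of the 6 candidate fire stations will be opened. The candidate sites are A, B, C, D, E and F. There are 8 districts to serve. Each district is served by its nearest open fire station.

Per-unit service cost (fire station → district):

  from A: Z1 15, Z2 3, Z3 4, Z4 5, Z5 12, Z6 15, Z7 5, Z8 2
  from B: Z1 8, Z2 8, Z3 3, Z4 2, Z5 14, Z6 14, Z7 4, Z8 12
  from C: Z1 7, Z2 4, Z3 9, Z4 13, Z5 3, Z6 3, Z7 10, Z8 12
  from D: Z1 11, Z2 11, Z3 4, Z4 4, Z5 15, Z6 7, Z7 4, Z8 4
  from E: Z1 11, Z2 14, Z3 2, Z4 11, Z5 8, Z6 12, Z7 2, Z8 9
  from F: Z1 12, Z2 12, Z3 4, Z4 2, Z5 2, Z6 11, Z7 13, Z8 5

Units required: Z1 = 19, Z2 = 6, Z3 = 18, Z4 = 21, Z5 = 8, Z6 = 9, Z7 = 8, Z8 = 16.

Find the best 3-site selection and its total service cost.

With exactly 3 open, each district uses its cheapest among the chosen.
{A, B, C}: Z1→C 7·19=133, Z2→A 3·6=18, Z3→B 3·18=54, Z4→B 2·21=42, Z5→C 3·8=24, Z6→C 3·9=27, Z7→B 4·8=32, Z8→A 2·16=32. Service cost 362.
{C, E, F}: service cost 374
{A, C, F}: service cost 380
Among all 20 size-3 choices, {A, B, C} is lowest.

Choose A, B and C; total service cost 362.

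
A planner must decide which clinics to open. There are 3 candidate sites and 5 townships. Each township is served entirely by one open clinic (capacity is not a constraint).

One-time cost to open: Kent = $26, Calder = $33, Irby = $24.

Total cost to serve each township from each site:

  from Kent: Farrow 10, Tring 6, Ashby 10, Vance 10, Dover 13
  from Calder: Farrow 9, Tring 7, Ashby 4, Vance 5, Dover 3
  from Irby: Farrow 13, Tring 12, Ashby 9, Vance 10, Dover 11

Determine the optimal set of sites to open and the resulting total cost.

Open Calder only; minimum total cost 61.

For any fixed open set, each township goes to its cheapest open site; total = fixed + service.
{Calder}: Farrow→Calder 9, Tring→Calder 7, Ashby→Calder 4, Vance→Calder 5, Dover→Calder 3. Service 28; fixed 33; total 61.
{Kent}: service 49 + fixed 26 = 75
{Irby}: service 55 + fixed 24 = 79
{Kent, Calder, Irby}: service 27 + fixed 83 = 110
No other subset beats 61.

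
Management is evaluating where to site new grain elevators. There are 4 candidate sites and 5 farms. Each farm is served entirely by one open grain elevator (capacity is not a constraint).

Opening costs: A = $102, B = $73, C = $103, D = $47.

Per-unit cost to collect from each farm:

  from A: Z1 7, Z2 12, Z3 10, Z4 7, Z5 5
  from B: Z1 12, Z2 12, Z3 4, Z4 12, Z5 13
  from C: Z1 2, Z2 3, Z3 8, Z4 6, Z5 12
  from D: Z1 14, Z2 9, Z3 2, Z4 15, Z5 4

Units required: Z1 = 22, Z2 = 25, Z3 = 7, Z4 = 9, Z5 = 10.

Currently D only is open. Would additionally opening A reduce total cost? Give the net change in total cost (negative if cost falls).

Yes — net change −124 (cost falls by 124).

Current service cost with {D}: 722.
Adding A: each farm re-picks its cheapest; new service cost 496, saving 226.
Extra fixed cost: 102. Net change = 102 − 226 = -124.
(Totals: 769 → 645.)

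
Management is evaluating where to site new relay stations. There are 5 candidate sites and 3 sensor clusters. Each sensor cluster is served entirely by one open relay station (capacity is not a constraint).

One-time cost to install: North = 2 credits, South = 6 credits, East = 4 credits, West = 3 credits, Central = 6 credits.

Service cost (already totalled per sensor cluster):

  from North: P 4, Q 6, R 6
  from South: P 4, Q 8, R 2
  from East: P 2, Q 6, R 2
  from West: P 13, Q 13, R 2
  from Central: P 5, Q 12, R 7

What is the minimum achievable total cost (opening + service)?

For any fixed open set, each sensor cluster goes to its cheapest open site; total = fixed + service.
{East}: P→East 2, Q→East 6, R→East 2. Service 10; fixed 4; total 14.
{North, East}: P→East 2, Q→North 6, R→East 2. Service 10; fixed 6; total 16.
{North, West}: P→North 4, Q→North 6, R→West 2. Service 12; fixed 5; total 17.
{North, South, East, West, Central}: service 10 + fixed 21 = 31
No other subset beats 14.

Minimum total cost: 14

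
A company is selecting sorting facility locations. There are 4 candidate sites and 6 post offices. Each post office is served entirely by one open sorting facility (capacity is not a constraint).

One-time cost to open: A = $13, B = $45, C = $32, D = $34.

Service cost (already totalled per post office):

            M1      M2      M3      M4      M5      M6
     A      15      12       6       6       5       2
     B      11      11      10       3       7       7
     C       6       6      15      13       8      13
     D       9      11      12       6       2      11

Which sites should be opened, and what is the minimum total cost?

For any fixed open set, each post office goes to its cheapest open site; total = fixed + service.
{A}: M1→A 15, M2→A 12, M3→A 6, M4→A 6, M5→A 5, M6→A 2. Service 46; fixed 13; total 59.
{A, C}: service 31 + fixed 45 = 76
{A, D}: service 36 + fixed 47 = 83
{A, B, C, D}: service 25 + fixed 124 = 149
No other subset beats 59.

Open A only; minimum total cost 59.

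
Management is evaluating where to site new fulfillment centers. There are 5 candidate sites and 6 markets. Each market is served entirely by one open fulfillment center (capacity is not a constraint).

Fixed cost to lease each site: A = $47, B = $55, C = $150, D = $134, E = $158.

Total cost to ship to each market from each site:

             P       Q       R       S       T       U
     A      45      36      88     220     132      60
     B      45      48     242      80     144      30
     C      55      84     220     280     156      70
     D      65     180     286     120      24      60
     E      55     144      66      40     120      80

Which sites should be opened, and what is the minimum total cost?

Open A and B; minimum total cost 513.

For any fixed open set, each market goes to its cheapest open site; total = fixed + service.
{A, B}: P→A 45, Q→A 36, R→A 88, S→B 80, T→A 132, U→B 30. Service 411; fixed 102; total 513.
{A, B, D}: P→A 45, Q→A 36, R→A 88, S→B 80, T→D 24, U→B 30. Service 303; fixed 236; total 539.
{A, D}: service 373 + fixed 181 = 554
{A, B, C, D, E}: P→A 45, Q→A 36, R→E 66, S→E 40, T→D 24, U→B 30. Service 241; fixed 544; total 785.
No other subset beats 513.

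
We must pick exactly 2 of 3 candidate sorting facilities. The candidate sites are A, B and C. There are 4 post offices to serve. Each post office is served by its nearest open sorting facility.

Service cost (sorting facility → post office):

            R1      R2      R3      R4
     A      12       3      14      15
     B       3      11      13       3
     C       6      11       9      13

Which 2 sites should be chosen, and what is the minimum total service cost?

With exactly 2 open, each post office uses its cheapest among the chosen.
{A, B}: R1→B 3, R2→A 3, R3→B 13, R4→B 3. Service cost 22.
{B, C}: service cost 26
{A, C}: service cost 31
Among all 3 size-2 choices, {A, B} is lowest.

Choose A and B; total service cost 22.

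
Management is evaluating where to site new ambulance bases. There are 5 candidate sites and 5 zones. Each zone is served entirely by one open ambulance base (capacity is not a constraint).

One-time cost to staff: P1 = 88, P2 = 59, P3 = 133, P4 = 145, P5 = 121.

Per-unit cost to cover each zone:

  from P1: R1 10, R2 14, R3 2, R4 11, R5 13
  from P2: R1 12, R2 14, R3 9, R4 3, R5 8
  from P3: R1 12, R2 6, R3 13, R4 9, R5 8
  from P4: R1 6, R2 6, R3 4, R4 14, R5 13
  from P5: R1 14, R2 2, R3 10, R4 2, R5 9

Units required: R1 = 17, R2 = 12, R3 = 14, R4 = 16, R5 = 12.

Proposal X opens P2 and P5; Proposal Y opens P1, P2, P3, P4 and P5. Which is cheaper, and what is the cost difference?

Proposal X: {P2, P5}: R1→P2 12·17=204, R2→P5 2·12=24, R3→P2 9·14=126, R4→P5 2·16=32, R5→P2 8·12=96. Service 482; fixed 180; total 662.
Proposal Y: {P1, P2, P3, P4, P5}: R1→P4 6·17=102, R2→P5 2·12=24, R3→P1 2·14=28, R4→P5 2·16=32, R5→P2 8·12=96. Service 282; fixed 546; total 828.
Difference: |662 − 828| = 166.

Proposal X is cheaper by 166.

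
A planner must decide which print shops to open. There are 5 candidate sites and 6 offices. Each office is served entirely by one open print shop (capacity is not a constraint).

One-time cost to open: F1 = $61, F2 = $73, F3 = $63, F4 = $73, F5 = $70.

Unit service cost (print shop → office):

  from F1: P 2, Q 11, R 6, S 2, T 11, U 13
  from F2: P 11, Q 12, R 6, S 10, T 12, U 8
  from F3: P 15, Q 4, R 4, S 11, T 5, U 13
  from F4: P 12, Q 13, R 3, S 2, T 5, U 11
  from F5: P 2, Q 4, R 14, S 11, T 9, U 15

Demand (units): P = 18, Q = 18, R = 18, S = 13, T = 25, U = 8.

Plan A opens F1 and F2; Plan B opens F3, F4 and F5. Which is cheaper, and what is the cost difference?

Plan A: {F1, F2}: P→F1 2·18=36, Q→F1 11·18=198, R→F1 6·18=108, S→F1 2·13=26, T→F1 11·25=275, U→F2 8·8=64. Service 707; fixed 134; total 841.
Plan B: {F3, F4, F5}: P→F5 2·18=36, Q→F3 4·18=72, R→F4 3·18=54, S→F4 2·13=26, T→F3 5·25=125, U→F4 11·8=88. Service 401; fixed 206; total 607.
Difference: |841 − 607| = 234.

Plan B is cheaper by 234.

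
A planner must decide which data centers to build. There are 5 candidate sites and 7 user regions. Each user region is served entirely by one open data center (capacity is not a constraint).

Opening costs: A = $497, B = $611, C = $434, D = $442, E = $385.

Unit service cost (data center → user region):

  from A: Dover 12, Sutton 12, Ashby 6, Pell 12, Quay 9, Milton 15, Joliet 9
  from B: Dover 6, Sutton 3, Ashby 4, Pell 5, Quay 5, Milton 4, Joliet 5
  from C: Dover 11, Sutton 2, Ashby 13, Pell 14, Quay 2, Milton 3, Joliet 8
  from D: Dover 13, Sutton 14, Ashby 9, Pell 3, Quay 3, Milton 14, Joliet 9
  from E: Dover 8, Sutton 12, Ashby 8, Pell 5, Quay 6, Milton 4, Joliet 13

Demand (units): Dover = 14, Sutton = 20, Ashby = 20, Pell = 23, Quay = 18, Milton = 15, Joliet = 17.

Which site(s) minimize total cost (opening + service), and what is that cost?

Open B only; minimum total cost 1185.

For any fixed open set, each user region goes to its cheapest open site; total = fixed + service.
{B}: Dover→B 6·14=84, Sutton→B 3·20=60, Ashby→B 4·20=80, Pell→B 5·23=115, Quay→B 5·18=90, Milton→B 4·15=60, Joliet→B 5·17=85. Service 574; fixed 611; total 1185.
{E}: service 1016 + fixed 385 = 1401
{C}: service 993 + fixed 434 = 1427
{A, B, C, D, E}: Dover→B 6·14=84, Sutton→C 2·20=40, Ashby→B 4·20=80, Pell→D 3·23=69, Quay→C 2·18=36, Milton→C 3·15=45, Joliet→B 5·17=85. Service 439; fixed 2369; total 2808.
No other subset beats 1185.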